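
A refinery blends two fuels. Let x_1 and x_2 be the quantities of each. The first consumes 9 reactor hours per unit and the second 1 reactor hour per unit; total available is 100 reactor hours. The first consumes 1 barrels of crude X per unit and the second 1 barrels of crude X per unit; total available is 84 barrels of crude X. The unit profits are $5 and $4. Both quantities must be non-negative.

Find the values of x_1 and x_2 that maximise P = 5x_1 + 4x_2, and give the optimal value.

Feasible corners and P = 5x_1 + 4x_2:
  (0, 0) → P = 0
  (0, 84) → P = 336
  (100/9, 0) → P = 500/9
  (2, 82) → P = 338

x_1 = 2, x_2 = 82, maximum P = 338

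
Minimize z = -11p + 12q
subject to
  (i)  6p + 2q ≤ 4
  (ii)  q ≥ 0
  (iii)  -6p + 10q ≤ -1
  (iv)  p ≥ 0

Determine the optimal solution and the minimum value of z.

p = 2/3, q = 0, minimum z = -22/3

Corner points and z = -11p + 12q:
  (2/3, 0) → z = -22/3
  (7/12, 1/4) → z = -41/12
  (1/6, 0) → z = -11/6

The binding constraints are 6p + 2q = 4 and q = 0.
Solving simultaneously gives p = 2/3, q = 0.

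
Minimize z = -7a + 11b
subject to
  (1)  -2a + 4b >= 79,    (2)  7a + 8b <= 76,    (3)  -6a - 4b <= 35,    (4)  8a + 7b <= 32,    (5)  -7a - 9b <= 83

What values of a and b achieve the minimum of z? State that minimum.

Vertices and z = -7a + 11b:
  (-57/4, 101/8) → z = 1909/8
  (-425/46, 348/23) → z = 10631/46
  (-146/5, 701/20) → z = 11799/20
  (-92/5, 128/5) → z = 2052/5

At the optimal vertex, -2a + 4b = 79 and 8a + 7b = 32.
Solving simultaneously gives a = -425/46, b = 348/23.

a = -425/46, b = 348/23, minimum z = 10631/46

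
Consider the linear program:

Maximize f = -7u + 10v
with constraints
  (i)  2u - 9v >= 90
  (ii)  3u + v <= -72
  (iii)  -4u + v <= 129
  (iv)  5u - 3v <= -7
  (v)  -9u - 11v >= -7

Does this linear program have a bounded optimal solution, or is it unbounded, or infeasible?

Extreme points and f = -7u + 10v:
  (-558/29, -414/29) → f = -234/29
  (-1251/34, -309/17) → f = 2577/34
  (-223/14, -339/14) → f = -1829/14
  (-380/7, -617/7) → f = -3510/7
The feasible region has finitely many vertices and no improving ray; the maximum is 2577/34 at (-1251/34, -309/17).

bounded optimum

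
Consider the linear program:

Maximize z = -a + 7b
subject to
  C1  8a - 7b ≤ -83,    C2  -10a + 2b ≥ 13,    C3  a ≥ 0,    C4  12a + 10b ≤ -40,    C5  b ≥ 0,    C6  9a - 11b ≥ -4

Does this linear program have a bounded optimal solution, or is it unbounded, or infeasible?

The boundaries b = 0 and 9a - 11b = -4 meet at (-4/9, 0), but that point violates 8a - 7b ≤ -83. Every candidate vertex is excluded by some other constraint, so the feasible region is empty.

infeasible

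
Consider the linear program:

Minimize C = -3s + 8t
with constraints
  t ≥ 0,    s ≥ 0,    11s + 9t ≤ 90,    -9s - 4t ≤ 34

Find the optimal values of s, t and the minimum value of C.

s = 90/11, t = 0, minimum C = -270/11

Corner points and C = -3s + 8t:
  (0, 0) → C = 0
  (90/11, 0) → C = -270/11
  (0, 10) → C = 80

At the optimal vertex, t = 0 and 11s + 9t = 90.
Solving simultaneously gives s = 90/11, t = 0.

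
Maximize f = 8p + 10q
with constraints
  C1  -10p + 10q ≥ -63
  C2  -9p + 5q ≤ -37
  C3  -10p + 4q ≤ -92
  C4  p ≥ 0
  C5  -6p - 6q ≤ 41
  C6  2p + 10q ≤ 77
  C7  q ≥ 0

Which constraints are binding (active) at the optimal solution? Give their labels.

C1 and C6

Corner points and f = 8p + 10q:
  (167/15, 29/6) → f = 687/5
  (35/3, 161/30) → f = 147
  (307/27, 293/54) → f = 1307/9

The maximum is at (35/3, 161/30). Substituting into each constraint, equality holds for C1 and C6; the remaining constraints have slack.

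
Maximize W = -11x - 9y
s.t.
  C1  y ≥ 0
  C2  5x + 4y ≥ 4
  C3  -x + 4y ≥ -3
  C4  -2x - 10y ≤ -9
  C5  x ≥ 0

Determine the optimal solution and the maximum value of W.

Feasible corners and W = -11x - 9y:
  (2/21, 37/42) → W = -377/42
  (0, 1) → W = -9
  (11/3, 1/6) → W = -251/6
The feasible region is unbounded (it extends along (0, 1), (4, 1)), but W strictly decreases along every unbounded feasible direction, so there is no improving ray and the maximum is attained at a vertex.

The binding constraints are 5x + 4y = 4 and -2x - 10y = -9.
Solving simultaneously gives x = 2/21, y = 37/42.

x = 2/21, y = 37/42, maximum W = -377/42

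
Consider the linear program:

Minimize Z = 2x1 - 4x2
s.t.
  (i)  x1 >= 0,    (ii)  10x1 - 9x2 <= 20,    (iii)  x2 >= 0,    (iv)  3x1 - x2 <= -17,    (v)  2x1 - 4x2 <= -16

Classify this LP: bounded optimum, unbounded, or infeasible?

unbounded

From the feasible point (0, 17), moving in the direction (0, 1) keeps every constraint satisfied while Z decreases without bound.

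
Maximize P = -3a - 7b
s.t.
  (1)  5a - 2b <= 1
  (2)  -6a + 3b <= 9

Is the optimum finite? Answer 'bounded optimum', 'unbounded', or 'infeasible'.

From the feasible point (7, 17), moving in the direction (-2, -5) keeps every constraint satisfied while P increases without bound.

unbounded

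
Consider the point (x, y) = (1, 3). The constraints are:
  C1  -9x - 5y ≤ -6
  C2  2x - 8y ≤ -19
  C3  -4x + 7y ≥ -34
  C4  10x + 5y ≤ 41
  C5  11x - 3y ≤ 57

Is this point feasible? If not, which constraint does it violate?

C1: -24 ≤ -6 ✓
C2: -22 ≤ -19 ✓
C3: 17 ≥ -34 ✓
C4: 25 ≤ 41 ✓
C5: 2 ≤ 57 ✓

feasible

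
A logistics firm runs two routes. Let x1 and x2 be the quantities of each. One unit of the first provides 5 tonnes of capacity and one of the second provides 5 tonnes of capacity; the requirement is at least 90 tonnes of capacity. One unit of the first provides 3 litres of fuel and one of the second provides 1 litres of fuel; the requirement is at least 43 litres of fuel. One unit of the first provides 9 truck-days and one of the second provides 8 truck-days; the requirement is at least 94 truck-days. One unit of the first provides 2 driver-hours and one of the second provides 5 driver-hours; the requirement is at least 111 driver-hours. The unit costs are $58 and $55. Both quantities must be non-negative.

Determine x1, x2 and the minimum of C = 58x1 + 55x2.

Corner points and C = 58x1 + 55x2:
  (0, 43) → C = 2365
  (111/2, 0) → C = 3219
  (8, 19) → C = 1509
The feasible region is unbounded (it extends along (0, 1), (1, 0)), but C strictly increases along every unbounded feasible direction, so there is no improving ray and the minimum is attained at a vertex.

x1 = 8, x2 = 19, minimum C = 1509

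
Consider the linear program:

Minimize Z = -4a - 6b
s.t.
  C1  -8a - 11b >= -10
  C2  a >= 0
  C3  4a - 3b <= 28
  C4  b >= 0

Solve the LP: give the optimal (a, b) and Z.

a = 0, b = 10/11, minimum Z = -60/11

Feasible corners and Z = -4a - 6b:
  (0, 10/11) → Z = -60/11
  (5/4, 0) → Z = -5
  (0, 0) → Z = 0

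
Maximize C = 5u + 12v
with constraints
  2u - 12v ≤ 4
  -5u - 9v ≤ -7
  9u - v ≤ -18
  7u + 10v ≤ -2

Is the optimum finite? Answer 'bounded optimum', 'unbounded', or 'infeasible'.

unbounded

From the feasible point (-88/13, 59/13), moving in the direction (-10, 7) keeps every constraint satisfied while C increases without bound.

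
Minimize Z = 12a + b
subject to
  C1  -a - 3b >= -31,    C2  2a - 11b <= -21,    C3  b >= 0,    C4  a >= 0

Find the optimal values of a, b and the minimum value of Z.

a = 0, b = 21/11, minimum Z = 21/11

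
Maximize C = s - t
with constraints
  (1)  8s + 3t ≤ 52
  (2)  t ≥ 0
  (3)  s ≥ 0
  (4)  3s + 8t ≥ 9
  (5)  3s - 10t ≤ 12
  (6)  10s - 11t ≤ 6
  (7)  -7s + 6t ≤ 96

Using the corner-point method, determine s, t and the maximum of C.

At the optimal vertex, 8s + 3t = 52 and 10s - 11t = 6.
Solving simultaneously gives s = 5, t = 4.

s = 5, t = 4, maximum C = 1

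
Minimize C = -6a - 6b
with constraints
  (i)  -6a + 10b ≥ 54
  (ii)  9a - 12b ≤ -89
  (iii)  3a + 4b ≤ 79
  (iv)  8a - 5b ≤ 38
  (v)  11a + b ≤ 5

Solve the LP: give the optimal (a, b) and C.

Feasible corners and C = -6a - 6b:
  (-121/9, -8/3) → C = 290/3
  (-29/141, 1024/141) → C = -1990/47
  (-59/41, 854/41) → C = -4770/41
The feasible region is unbounded (it extends along (-5, -3), (-4, 3)), but C strictly increases along every unbounded feasible direction, so there is no improving ray and the minimum is attained at a vertex.

At the optimal vertex, 3a + 4b = 79 and 11a + b = 5.
Solving simultaneously gives a = -59/41, b = 854/41.

a = -59/41, b = 854/41, minimum C = -4770/41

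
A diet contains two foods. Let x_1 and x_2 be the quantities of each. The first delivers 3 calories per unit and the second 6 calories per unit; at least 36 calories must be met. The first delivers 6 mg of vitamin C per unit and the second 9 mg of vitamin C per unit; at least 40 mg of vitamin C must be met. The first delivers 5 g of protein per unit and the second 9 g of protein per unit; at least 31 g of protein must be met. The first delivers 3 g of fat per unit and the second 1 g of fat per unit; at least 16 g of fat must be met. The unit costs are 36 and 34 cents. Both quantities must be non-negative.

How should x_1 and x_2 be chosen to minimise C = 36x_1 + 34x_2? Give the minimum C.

Extreme points and C = 36x_1 + 34x_2:
  (0, 16) → C = 544
  (12, 0) → C = 432
  (4, 4) → C = 280
The feasible region is unbounded (it extends along (0, 1), (1, 0)), but C strictly increases along every unbounded feasible direction, so there is no improving ray and the minimum is attained at a vertex.

x_1 = 4, x_2 = 4, minimum C = 280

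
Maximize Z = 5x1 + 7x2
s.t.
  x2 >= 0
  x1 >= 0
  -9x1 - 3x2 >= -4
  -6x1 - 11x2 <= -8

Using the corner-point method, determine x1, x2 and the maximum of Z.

Corner points and Z = 5x1 + 7x2:
  (0, 4/3) → Z = 28/3
  (0, 8/11) → Z = 56/11
  (20/81, 16/27) → Z = 436/81

At the optimal vertex, x1 = 0 and -9x1 - 3x2 = -4.
Solving simultaneously gives x1 = 0, x2 = 4/3.

x1 = 0, x2 = 4/3, maximum Z = 28/3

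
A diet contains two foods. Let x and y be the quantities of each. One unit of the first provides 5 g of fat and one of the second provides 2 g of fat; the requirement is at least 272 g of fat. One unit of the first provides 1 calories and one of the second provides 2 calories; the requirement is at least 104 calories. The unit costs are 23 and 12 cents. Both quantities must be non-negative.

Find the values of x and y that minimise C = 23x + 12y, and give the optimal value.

The feasible region is unbounded (it extends along (0, 1), (1, 0)), but C strictly increases along every unbounded feasible direction, so there is no improving ray and the minimum is attained at a vertex.

The optimum lies where 5x + 2y = 272 and x + 2y = 104.
Solving simultaneously gives x = 42, y = 31.

x = 42, y = 31, minimum C = 1338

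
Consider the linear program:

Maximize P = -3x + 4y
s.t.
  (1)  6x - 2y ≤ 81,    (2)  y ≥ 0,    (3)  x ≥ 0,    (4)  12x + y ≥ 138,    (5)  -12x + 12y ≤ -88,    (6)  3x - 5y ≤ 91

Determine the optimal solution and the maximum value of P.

x = 199/12, y = 37/4, maximum P = -51/4

Corner points and P = -3x + 4y:
  (27/2, 0) → P = -81/2
  (199/12, 37/4) → P = -51/4
  (23/2, 0) → P = -69/2
  (436/39, 50/13) → P = -236/13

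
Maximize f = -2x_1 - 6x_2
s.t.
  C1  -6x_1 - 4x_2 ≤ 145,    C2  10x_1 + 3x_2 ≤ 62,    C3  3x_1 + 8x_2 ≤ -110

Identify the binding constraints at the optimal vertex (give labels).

C1 and C2

Extreme points and f = -2x_1 - 6x_2:
  (683/22, -911/11) → f = 4783/11
  (-20, -25/4) → f = 155/2
  (826/71, -1286/71) → f = 6064/71

The maximum is at (683/22, -911/11). Substituting into each constraint, equality holds for C1 and C2; the remaining constraints have slack.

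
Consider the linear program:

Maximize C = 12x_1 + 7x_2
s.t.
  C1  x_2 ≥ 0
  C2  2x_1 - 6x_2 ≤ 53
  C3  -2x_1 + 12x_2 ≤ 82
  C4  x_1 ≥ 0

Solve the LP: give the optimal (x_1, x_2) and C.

Extreme points and C = 12x_1 + 7x_2:
  (53/2, 0) → C = 318
  (0, 0) → C = 0
  (94, 45/2) → C = 2571/2
  (0, 41/6) → C = 287/6

At the optimal vertex, 2x_1 - 6x_2 = 53 and -2x_1 + 12x_2 = 82.
Solving simultaneously gives x_1 = 94, x_2 = 45/2.

x_1 = 94, x_2 = 45/2, maximum C = 2571/2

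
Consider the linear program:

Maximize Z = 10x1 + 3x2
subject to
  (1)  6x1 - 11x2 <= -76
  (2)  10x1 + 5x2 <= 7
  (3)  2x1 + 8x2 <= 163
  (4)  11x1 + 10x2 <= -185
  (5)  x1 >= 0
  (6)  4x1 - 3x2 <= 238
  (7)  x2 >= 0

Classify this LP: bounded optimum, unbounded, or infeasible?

infeasible

The boundaries 2x1 + 8x2 = 163 and 11x1 + 10x2 = -185 meet at (-1555/34, 2163/68), but that point violates x1 ≥ 0. Every candidate vertex is excluded by some other constraint, so the feasible region is empty.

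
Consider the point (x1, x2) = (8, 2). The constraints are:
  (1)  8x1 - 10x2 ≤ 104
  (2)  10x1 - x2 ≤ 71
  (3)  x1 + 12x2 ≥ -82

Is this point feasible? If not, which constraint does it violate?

Constraint (2): 10x1 - x2 = 78, which is not ≤ 71. All other constraints are satisfied.

not feasible — violates (2)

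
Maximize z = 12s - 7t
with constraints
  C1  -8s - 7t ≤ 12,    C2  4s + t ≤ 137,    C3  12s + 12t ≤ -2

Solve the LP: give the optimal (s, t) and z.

s = 971/20, t = -286/5, maximum z = 983

Vertices and z = 12s - 7t:
  (971/20, -286/5) → z = 983
  (-65/6, 32/3) → z = -614/3
  (823/18, -413/9) → z = 7829/9

The binding constraints are -8s - 7t = 12 and 4s + t = 137.
Solving simultaneously gives s = 971/20, t = -286/5.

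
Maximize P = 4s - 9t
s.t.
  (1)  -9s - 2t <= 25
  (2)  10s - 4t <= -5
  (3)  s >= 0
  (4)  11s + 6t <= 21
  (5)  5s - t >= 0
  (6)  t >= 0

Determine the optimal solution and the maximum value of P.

Feasible corners and P = 4s - 9t:
  (27/52, 265/104) → P = -2169/104
  (1/2, 5/2) → P = -41/2
  (21/41, 105/41) → P = -21

s = 1/2, t = 5/2, maximum P = -41/2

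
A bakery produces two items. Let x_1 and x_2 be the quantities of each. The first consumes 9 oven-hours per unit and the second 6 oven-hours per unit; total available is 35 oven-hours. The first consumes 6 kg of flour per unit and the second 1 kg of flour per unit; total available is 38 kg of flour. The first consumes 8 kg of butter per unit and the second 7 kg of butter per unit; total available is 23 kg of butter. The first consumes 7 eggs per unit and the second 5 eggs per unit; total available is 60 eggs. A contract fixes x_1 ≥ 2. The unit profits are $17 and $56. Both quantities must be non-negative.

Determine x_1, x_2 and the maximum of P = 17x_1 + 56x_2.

x_1 = 2, x_2 = 1, maximum P = 90

Vertices and P = 17x_1 + 56x_2:
  (23/8, 0) → P = 391/8
  (2, 0) → P = 34
  (2, 1) → P = 90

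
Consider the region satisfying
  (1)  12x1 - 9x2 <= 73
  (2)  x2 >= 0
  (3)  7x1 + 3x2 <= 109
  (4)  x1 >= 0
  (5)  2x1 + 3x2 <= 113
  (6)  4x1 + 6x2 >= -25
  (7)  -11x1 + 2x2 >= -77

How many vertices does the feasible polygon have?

Of the 20 pairwise boundary intersections, those satisfying every inequality are:
  (73/12, 0)
  (547/75, 121/75)
  (0, 0)
  (0, 109/3)
  (449/47, 660/47)

5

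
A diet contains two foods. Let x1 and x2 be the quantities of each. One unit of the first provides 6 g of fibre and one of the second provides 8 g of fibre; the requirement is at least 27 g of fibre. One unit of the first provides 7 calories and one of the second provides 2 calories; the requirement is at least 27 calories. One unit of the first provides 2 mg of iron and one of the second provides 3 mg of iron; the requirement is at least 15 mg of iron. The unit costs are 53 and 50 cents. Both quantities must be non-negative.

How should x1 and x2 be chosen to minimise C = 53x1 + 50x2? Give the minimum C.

The feasible region is unbounded (it extends along (0, 1), (1, 0)), but C strictly increases along every unbounded feasible direction, so there is no improving ray and the minimum is attained at a vertex.

x1 = 3, x2 = 3, minimum C = 309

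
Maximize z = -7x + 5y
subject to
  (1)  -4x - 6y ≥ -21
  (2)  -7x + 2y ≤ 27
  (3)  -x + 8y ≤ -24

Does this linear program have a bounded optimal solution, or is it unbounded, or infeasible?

Vertices and z = -7x + 5y:
  (156/19, -75/38) → z = -2559/38
  (-44/9, -65/18) → z = 97/6
The feasible region has finitely many vertices and no improving ray; the maximum is 97/6 at (-44/9, -65/18).

bounded optimum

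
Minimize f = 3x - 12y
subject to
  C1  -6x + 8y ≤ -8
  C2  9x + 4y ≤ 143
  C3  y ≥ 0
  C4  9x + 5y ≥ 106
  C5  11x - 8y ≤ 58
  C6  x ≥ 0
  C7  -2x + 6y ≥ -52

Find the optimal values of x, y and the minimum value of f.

x = 10, y = 13/2, minimum f = -48

Corner points and f = 3x - 12y:
  (148/17, 94/17) → f = -684/17
  (10, 13/2) → f = -48
  (1138/127, 644/127) → f = -4314/127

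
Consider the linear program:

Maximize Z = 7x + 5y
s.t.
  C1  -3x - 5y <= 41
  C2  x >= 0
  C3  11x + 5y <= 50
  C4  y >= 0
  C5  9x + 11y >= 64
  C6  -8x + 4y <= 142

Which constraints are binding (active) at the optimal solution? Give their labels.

C2 and C3

Feasible corners and Z = 7x + 5y:
  (0, 10) → Z = 50
  (0, 64/11) → Z = 320/11
  (115/38, 127/38) → Z = 720/19

The maximum is at (0, 10). Substituting into each constraint, equality holds for C2 and C3; the remaining constraints have slack.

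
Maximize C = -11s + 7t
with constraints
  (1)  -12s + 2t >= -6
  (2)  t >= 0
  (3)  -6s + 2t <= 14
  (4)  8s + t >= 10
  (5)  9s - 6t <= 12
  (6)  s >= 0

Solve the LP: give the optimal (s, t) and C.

s = 10/3, t = 17, maximum C = 247/3

Extreme points and C = -11s + 7t:
  (10/3, 17) → C = 247/3
  (13/14, 18/7) → C = 109/14
  (3/11, 86/11) → C = 569/11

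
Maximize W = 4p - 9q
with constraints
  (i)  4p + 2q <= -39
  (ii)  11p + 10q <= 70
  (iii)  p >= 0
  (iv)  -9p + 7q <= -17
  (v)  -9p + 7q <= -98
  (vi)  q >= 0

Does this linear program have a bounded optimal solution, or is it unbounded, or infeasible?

The boundaries 4p + 2q = -39 and p = 0 meet at (0, -39/2), but that point violates q ≥ 0. Every candidate vertex is excluded by some other constraint, so the feasible region is empty.

infeasible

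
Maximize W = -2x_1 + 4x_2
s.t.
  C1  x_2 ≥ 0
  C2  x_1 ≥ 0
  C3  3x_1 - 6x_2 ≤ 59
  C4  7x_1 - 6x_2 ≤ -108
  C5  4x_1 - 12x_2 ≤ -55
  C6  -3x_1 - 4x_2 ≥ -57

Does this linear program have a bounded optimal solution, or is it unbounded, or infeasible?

infeasible

The boundaries x_2 = 0 and 7x_1 - 6x_2 = -108 meet at (-108/7, 0), but that point violates x_1 ≥ 0. Every candidate vertex is excluded by some other constraint, so the feasible region is empty.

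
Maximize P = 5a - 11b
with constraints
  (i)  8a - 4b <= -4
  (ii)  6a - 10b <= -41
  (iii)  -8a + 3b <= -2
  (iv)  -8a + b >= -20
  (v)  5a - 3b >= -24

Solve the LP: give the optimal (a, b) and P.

a = 5/2, b = 6, maximum P = -107/2

Feasible corners and P = 5a - 11b:
  (5/2, 6) → P = -107/2
  (7/2, 8) → P = -141/2
  (29/8, 9) → P = -647/8

The binding constraints are 8a - 4b = -4 and -8a + 3b = -2.
Solving simultaneously gives a = 5/2, b = 6.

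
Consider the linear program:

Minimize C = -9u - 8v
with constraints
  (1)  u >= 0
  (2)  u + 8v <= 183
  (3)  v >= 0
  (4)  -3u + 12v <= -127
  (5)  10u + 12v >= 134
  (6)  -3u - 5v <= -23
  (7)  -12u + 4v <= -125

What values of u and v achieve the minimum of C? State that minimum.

u = 183, v = 0, minimum C = -1647

Feasible corners and C = -9u - 8v:
  (183, 0) → C = -1647
  (803/9, 211/18) → C = -8071/9
  (127/3, 0) → C = -381

The optimum lies where u + 8v = 183 and v = 0.
Solving simultaneously gives u = 183, v = 0.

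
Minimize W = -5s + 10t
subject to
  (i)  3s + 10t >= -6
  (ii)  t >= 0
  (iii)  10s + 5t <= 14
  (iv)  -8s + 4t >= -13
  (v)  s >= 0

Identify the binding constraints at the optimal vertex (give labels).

(ii) and (iii)

Vertices and W = -5s + 10t:
  (7/5, 0) → W = -7
  (0, 0) → W = 0
  (0, 14/5) → W = 28

The minimum is at (7/5, 0). Substituting into each constraint, equality holds for (ii) and (iii); the remaining constraints have slack.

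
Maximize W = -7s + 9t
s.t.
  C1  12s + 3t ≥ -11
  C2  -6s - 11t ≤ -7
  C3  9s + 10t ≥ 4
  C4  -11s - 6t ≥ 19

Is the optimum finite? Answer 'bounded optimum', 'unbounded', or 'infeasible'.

infeasible

The boundaries 12s + 3t = -11 and 9s + 10t = 4 meet at (-122/93, 49/31), but that point violates -11s - 6t ≥ 19. Every candidate vertex is excluded by some other constraint, so the feasible region is empty.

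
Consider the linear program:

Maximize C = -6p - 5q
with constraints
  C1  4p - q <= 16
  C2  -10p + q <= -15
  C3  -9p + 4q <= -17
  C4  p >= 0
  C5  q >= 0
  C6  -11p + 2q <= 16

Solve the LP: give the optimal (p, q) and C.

p = 17/9, q = 0, maximum C = -34/3

Extreme points and C = -6p - 5q:
  (47/7, 76/7) → C = -662/7
  (4, 0) → C = -24
  (17/9, 0) → C = -34/3

The optimum lies where -9p + 4q = -17 and q = 0.
Solving simultaneously gives p = 17/9, q = 0.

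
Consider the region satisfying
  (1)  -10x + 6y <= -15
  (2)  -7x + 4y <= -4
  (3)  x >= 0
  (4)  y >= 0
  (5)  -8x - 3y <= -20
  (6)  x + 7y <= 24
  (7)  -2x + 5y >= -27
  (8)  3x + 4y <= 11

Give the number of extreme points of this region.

Of the 28 pairwise boundary intersections, those satisfying every inequality are:
  (55/26, 40/39)
  (63/29, 65/58)
  (5/2, 0)
  (11/3, 0)

4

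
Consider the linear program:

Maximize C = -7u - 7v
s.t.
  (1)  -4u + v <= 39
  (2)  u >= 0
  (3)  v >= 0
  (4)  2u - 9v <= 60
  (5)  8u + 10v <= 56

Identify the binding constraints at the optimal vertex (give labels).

(2) and (3)

Feasible corners and C = -7u - 7v:
  (0, 0) → C = 0
  (0, 28/5) → C = -196/5
  (7, 0) → C = -49

The maximum is at (0, 0). Substituting into each constraint, equality holds for (2) and (3); the remaining constraints have slack.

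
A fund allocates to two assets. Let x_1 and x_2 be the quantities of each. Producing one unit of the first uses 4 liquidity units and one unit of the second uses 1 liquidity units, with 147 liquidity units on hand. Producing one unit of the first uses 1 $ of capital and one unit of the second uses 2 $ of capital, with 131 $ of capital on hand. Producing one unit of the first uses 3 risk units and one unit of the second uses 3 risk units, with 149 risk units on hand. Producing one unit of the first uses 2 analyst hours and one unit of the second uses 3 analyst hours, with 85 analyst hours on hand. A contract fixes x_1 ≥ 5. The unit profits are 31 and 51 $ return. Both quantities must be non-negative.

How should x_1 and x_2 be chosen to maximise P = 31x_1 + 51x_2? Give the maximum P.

x_1 = 5, x_2 = 25, maximum P = 1430

At the optimal vertex, 2x_1 + 3x_2 = 85 and x_1 = 5.
Solving simultaneously gives x_1 = 5, x_2 = 25.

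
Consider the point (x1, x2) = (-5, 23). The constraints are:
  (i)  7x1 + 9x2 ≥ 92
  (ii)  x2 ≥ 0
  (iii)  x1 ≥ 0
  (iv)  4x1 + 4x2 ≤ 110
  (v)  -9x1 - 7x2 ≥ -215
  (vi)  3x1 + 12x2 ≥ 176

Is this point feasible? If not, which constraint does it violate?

Constraint (iii): x1 = -5, which is not ≥ 0. All other constraints are satisfied.

not feasible — violates (iii)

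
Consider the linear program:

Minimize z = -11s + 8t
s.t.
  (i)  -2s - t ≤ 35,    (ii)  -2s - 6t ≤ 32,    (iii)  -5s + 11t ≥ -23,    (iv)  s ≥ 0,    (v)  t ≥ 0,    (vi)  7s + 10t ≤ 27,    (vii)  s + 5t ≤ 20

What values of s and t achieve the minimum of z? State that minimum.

The optimum lies where t = 0 and 7s + 10t = 27.
Solving simultaneously gives s = 27/7, t = 0.

s = 27/7, t = 0, minimum z = -297/7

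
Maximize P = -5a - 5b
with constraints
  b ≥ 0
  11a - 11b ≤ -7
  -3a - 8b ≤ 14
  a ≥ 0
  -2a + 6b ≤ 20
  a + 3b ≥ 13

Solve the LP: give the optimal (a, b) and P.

a = 3/2, b = 23/6, maximum P = -80/3

Extreme points and P = -5a - 5b:
  (89/22, 103/22) → P = -480/11
  (61/22, 75/22) → P = -340/11
  (3/2, 23/6) → P = -80/3

At the optimal vertex, -2a + 6b = 20 and a + 3b = 13.
Solving simultaneously gives a = 3/2, b = 23/6.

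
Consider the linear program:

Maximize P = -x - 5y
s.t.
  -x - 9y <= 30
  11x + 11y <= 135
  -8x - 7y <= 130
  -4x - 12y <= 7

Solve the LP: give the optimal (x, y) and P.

The optimum lies where -x - 9y = 30 and -4x - 12y = 7.
Solving simultaneously gives x = 99/8, y = -113/24.

x = 99/8, y = -113/24, maximum P = 67/6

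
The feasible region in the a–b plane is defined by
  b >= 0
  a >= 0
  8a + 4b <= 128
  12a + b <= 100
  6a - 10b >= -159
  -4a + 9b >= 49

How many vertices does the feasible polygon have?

Of the 15 pairwise boundary intersections, those satisfying every inequality are:
  (0, 159/10)
  (0, 49/9)
  (34/5, 92/5)
  (161/26, 255/13)
  (851/112, 247/28)

5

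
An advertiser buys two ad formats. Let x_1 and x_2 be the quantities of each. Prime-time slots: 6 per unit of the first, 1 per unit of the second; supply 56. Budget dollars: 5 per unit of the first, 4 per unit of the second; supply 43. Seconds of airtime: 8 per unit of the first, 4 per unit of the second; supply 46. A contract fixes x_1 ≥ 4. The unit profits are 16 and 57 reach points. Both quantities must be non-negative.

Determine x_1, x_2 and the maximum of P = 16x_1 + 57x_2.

x_1 = 4, x_2 = 7/2, maximum P = 527/2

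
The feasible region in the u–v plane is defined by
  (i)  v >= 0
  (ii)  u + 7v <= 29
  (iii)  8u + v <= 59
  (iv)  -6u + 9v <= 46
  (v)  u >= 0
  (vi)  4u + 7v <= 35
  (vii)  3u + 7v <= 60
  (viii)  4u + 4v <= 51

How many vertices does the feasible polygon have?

Of the 28 pairwise boundary intersections, those satisfying every inequality are:
  (59/8, 0)
  (0, 0)
  (0, 29/7)
  (2, 27/7)
  (189/26, 11/13)

5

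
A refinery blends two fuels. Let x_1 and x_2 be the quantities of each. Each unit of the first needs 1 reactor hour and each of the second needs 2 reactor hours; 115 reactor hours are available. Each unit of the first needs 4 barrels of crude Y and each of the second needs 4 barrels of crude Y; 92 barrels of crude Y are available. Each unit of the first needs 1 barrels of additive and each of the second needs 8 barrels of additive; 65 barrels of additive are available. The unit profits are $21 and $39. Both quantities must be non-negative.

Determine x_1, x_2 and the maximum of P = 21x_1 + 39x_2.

x_1 = 17, x_2 = 6, maximum P = 591

Feasible corners and P = 21x_1 + 39x_2:
  (0, 0) → P = 0
  (0, 65/8) → P = 2535/8
  (23, 0) → P = 483
  (17, 6) → P = 591

The optimum lies where 4x_1 + 4x_2 = 92 and x_1 + 8x_2 = 65.
Solving simultaneously gives x_1 = 17, x_2 = 6.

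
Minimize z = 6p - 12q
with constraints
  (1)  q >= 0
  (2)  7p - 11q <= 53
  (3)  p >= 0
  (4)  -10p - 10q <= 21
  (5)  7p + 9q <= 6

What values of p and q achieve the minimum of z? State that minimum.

Corner points and z = 6p - 12q:
  (0, 0) → z = 0
  (6/7, 0) → z = 36/7
  (0, 2/3) → z = -8

The binding constraints are p = 0 and 7p + 9q = 6.
Solving simultaneously gives p = 0, q = 2/3.

p = 0, q = 2/3, minimum z = -8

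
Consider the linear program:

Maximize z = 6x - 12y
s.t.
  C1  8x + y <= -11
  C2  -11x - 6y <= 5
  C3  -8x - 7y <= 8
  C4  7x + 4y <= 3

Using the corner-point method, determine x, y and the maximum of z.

x = -61/37, y = 81/37, maximum z = -1338/37

Vertices and z = 6x - 12y:
  (-61/37, 81/37) → z = -1338/37
  (-47/25, 101/25) → z = -1494/25
  (-19, 34) → z = -522

The optimum lies where 8x + y = -11 and -11x - 6y = 5.
Solving simultaneously gives x = -61/37, y = 81/37.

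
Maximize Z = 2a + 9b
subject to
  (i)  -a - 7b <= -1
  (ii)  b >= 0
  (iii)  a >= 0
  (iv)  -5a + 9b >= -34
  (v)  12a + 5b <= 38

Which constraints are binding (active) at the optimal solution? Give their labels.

(iii) and (v)

Corner points and Z = 2a + 9b:
  (1, 0) → Z = 2
  (0, 1/7) → Z = 9/7
  (19/6, 0) → Z = 19/3
  (0, 38/5) → Z = 342/5

The maximum is at (0, 38/5). Substituting into each constraint, equality holds for (iii) and (v); the remaining constraints have slack.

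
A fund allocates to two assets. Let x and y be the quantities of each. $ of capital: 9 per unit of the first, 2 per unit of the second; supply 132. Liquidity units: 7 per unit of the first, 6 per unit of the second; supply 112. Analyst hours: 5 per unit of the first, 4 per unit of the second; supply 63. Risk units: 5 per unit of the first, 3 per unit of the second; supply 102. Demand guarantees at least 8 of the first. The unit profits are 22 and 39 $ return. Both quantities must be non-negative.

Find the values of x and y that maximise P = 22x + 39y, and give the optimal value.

x = 8, y = 23/4, maximum P = 1601/4

Extreme points and P = 22x + 39y:
  (63/5, 0) → P = 1386/5
  (8, 0) → P = 176
  (8, 23/4) → P = 1601/4

The optimum lies where 5x + 4y = 63 and x = 8.
Solving simultaneously gives x = 8, y = 23/4.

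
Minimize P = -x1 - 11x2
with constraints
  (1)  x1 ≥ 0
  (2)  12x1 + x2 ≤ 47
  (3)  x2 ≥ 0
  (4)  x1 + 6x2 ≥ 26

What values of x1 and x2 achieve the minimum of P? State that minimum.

Vertices and P = -x1 - 11x2:
  (0, 47) → P = -517
  (0, 13/3) → P = -143/3
  (256/71, 265/71) → P = -3171/71

At the optimal vertex, x1 = 0 and 12x1 + x2 = 47.
Solving simultaneously gives x1 = 0, x2 = 47.

x1 = 0, x2 = 47, minimum P = -517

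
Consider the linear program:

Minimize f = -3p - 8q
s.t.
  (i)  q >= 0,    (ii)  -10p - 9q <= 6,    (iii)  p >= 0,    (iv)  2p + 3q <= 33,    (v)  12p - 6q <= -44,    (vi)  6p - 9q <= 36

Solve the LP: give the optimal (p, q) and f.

Feasible corners and f = -3p - 8q:
  (0, 11) → f = -88
  (0, 22/3) → f = -176/3
  (11/8, 121/12) → f = -2035/24

At the optimal vertex, p = 0 and 2p + 3q = 33.
Solving simultaneously gives p = 0, q = 11.

p = 0, q = 11, minimum f = -88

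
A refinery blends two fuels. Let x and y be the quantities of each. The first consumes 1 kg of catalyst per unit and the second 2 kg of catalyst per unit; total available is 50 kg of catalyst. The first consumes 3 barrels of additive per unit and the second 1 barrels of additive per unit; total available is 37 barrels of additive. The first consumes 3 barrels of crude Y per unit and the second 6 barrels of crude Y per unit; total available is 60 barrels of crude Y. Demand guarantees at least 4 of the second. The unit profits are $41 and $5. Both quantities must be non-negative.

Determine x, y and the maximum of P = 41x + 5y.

Extreme points and P = 41x + 5y:
  (0, 10) → P = 50
  (0, 4) → P = 20
  (54/5, 23/5) → P = 2329/5
  (11, 4) → P = 471

The optimum lies where 3x + y = 37 and y = 4.
Solving simultaneously gives x = 11, y = 4.

x = 11, y = 4, maximum P = 471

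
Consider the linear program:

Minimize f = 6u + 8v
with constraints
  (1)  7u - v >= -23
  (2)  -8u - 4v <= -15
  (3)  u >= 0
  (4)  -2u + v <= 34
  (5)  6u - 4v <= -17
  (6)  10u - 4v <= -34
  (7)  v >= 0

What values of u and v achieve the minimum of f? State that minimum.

u = 0, v = 17/2, minimum f = 68

Extreme points and f = 6u + 8v:
  (0, 23) → f = 184
  (11/5, 192/5) → f = 1602/5
  (0, 17/2) → f = 68
  (51, 136) → f = 1394

The binding constraints are u = 0 and 10u - 4v = -34.
Solving simultaneously gives u = 0, v = 17/2.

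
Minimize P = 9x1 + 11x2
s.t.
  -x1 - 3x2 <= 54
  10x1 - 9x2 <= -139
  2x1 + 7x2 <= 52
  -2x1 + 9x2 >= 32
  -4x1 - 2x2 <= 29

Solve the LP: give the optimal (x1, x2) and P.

x1 = -77/8, x2 = 19/4, minimum P = -275/8

Extreme points and P = 9x1 + 11x2:
  (-505/88, 399/44) → P = 4233/88
  (-77/8, 19/4) → P = -275/8
  (-307/24, 133/12) → P = 163/24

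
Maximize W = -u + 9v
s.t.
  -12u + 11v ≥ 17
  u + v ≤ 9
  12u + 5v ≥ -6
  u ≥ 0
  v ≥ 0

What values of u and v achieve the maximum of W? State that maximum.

Feasible corners and W = -u + 9v:
  (82/23, 125/23) → W = 1043/23
  (0, 17/11) → W = 153/11
  (0, 9) → W = 81

At the optimal vertex, u + v = 9 and u = 0.
Solving simultaneously gives u = 0, v = 9.

u = 0, v = 9, maximum W = 81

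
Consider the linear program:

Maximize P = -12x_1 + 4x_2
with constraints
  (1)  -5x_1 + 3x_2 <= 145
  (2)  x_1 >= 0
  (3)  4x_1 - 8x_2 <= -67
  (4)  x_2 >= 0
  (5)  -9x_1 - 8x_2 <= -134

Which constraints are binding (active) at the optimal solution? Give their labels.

(1) and (2)

Feasible corners and P = -12x_1 + 4x_2:
  (0, 145/3) → P = 580/3
  (0, 67/4) → P = 67
  (67/13, 1139/104) → P = -469/26
The feasible region is unbounded (it extends along (2, 1), (3, 5)), but P strictly decreases along every unbounded feasible direction, so there is no improving ray and the maximum is attained at a vertex.

The maximum is at (0, 145/3). Substituting into each constraint, equality holds for (1) and (2); the remaining constraints have slack.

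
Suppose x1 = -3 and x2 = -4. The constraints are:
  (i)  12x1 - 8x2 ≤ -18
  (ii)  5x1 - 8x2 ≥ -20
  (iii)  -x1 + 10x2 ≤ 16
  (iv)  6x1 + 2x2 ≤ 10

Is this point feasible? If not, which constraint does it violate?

Constraint (i): 12x1 - 8x2 = -4, which is not ≤ -18. All other constraints are satisfied.

not feasible — violates (i)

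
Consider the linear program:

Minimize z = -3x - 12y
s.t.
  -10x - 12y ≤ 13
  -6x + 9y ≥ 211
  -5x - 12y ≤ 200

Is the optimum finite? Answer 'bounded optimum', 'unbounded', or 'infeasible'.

From the feasible point (-883/54, 1016/81), moving in the direction (-12, 10) keeps every constraint satisfied while z decreases without bound.

unbounded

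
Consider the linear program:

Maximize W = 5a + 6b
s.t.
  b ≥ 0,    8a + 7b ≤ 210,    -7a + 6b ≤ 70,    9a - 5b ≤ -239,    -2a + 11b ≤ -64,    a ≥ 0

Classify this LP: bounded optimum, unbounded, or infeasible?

The boundaries -2a + 11b = -64 and a = 0 meet at (0, -64/11), but that point violates b ≥ 0. Every candidate vertex is excluded by some other constraint, so the feasible region is empty.

infeasible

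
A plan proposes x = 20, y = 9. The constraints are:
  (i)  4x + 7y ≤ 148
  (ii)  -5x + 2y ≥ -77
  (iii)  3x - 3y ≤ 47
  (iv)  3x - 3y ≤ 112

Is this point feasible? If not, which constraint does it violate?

not feasible — violates (ii)

Constraint (ii): -5x + 2y = -82, which is not ≥ -77. All other constraints are satisfied.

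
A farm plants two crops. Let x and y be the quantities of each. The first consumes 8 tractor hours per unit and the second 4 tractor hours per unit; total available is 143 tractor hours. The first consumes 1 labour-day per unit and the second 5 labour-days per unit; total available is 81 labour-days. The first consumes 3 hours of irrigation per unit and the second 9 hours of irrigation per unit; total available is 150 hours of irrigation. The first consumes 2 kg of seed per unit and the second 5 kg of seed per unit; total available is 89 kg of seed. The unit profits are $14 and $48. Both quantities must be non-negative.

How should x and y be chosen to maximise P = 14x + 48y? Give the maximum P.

Extreme points and P = 14x + 48y:
  (0, 0) → P = 0
  (0, 81/5) → P = 3888/5
  (143/8, 0) → P = 1001/4
  (229/20, 257/20) → P = 7771/10
  (7/2, 31/2) → P = 793

x = 7/2, y = 31/2, maximum P = 793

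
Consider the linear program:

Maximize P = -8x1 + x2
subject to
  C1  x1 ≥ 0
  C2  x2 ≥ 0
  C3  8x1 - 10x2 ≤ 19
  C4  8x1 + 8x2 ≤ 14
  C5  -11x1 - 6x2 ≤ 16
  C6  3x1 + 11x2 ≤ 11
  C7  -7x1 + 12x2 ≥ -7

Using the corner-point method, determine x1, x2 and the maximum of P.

x1 = 0, x2 = 1, maximum P = 1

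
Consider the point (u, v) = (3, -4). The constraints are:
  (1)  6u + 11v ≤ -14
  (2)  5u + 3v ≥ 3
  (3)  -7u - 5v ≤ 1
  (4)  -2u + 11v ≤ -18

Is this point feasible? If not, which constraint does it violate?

feasible

(1): -26 ≤ -14 ✓
(2): 3 ≥ 3 ✓
(3): -1 ≤ 1 ✓
(4): -50 ≤ -18 ✓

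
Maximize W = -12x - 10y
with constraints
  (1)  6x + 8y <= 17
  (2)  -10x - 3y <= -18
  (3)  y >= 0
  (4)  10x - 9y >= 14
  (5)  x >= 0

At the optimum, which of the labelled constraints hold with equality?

Corner points and W = -12x - 10y:
  (17/6, 0) → W = -34
  (265/134, 43/67) → W = -2020/67
  (9/5, 0) → W = -108/5
  (17/10, 1/3) → W = -356/15

The maximum is at (9/5, 0). Substituting into each constraint, equality holds for (2) and (3); the remaining constraints have slack.

(2) and (3)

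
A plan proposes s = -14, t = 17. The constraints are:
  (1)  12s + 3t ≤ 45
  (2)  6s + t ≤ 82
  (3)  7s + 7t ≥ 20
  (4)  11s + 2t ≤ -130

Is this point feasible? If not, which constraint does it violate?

Constraint (4): 11s + 2t = -120, which is not ≤ -130. All other constraints are satisfied.

not feasible — violates (4)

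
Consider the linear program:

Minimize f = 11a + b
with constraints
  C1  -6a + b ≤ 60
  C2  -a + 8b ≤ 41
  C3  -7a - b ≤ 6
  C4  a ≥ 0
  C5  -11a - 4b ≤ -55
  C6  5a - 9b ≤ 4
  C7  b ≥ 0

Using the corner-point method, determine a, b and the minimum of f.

a = 3, b = 11/2, minimum f = 77/2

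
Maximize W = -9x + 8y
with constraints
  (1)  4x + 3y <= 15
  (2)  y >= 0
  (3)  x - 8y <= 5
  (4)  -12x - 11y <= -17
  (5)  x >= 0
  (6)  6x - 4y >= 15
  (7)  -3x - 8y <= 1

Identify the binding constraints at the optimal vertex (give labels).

Corner points and W = -9x + 8y:
  (15/4, 0) → W = -135/4
  (105/34, 15/17) → W = -705/34
  (5/2, 0) → W = -45/2

The maximum is at (105/34, 15/17). Substituting into each constraint, equality holds for (1) and (6); the remaining constraints have slack.

(1) and (6)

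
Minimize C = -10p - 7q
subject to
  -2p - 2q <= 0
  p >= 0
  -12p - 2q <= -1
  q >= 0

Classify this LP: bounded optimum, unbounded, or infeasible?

unbounded

From the feasible point (0, 1/2), moving in the direction (0, 1) keeps every constraint satisfied while C decreases without bound.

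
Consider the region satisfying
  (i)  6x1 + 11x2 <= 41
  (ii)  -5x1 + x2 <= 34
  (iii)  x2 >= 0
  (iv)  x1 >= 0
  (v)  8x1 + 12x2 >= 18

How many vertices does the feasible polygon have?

4

The feasible vertices (each the meet of two boundaries and inside every other half-plane) are:
  (41/6, 0)
  (0, 41/11)
  (9/4, 0)
  (0, 3/2)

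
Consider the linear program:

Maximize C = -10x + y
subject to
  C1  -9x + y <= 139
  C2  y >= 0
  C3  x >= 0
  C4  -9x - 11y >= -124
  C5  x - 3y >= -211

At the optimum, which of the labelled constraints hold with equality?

C3 and C4

Feasible corners and C = -10x + y:
  (0, 0) → C = 0
  (124/9, 0) → C = -1240/9
  (0, 124/11) → C = 124/11

The maximum is at (0, 124/11). Substituting into each constraint, equality holds for C3 and C4; the remaining constraints have slack.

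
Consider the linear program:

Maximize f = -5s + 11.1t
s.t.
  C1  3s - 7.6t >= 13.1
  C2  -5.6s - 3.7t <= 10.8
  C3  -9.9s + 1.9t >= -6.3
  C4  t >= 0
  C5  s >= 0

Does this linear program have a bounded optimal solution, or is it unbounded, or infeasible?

infeasible

The boundaries 3s - 7.6t = 13.1 and -9.9s + 1.9t = -6.3 meet at (121/366, -3693/2318), but that point violates t ≥ 0. Every candidate vertex is excluded by some other constraint, so the feasible region is empty.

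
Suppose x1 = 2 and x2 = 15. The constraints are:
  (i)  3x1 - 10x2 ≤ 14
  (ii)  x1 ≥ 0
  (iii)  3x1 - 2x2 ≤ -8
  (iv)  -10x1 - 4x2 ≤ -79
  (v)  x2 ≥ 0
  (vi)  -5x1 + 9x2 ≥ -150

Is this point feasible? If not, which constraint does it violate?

(i): -144 ≤ 14 ✓
(ii): 2 ≥ 0 ✓
(iii): -24 ≤ -8 ✓
(iv): -80 ≤ -79 ✓
(v): 15 ≥ 0 ✓
(vi): 125 ≥ -150 ✓

feasible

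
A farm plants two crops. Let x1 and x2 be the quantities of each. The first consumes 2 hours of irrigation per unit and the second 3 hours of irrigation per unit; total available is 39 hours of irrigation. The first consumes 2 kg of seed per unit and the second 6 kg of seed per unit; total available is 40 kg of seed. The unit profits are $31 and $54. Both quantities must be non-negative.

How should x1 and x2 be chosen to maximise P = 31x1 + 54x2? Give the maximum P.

Feasible corners and P = 31x1 + 54x2:
  (0, 0) → P = 0
  (0, 20/3) → P = 360
  (39/2, 0) → P = 1209/2
  (19, 1/3) → P = 607

The binding constraints are 2x1 + 3x2 = 39 and 2x1 + 6x2 = 40.
Solving simultaneously gives x1 = 19, x2 = 1/3.

x1 = 19, x2 = 1/3, maximum P = 607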